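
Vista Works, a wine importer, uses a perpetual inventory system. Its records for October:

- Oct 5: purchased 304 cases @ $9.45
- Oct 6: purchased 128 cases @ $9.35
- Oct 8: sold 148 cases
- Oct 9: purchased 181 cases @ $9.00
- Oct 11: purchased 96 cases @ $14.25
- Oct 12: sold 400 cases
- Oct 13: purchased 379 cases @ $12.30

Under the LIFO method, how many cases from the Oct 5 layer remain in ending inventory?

161

Oct 8, 148 sold [LIFO — newest first]: 128 @ $9.35 + 20 @ $9.45 = $1,385.80
Oct 12, 400 sold [LIFO — newest first]: 96 @ $14.25 + 181 @ $9.00 + 123 @ $9.45 = $4,159.35
Total COGS = $1,385.80 + $4,159.35 = $5,545.15
Ending inventory: 161 @ $9.45 + 379 @ $12.30 = $6,183.15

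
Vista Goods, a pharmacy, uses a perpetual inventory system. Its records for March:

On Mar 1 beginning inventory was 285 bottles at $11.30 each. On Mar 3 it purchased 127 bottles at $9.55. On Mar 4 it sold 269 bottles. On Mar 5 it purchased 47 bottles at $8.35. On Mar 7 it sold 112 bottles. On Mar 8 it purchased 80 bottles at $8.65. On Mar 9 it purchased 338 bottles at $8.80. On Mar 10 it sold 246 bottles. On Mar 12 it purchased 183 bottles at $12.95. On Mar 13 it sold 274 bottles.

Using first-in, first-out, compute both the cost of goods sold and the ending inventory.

COGS = $8,803.00; ending inventory = $2,059.05

Mar 4, 269 sold [FIFO — oldest first]: 269 @ $11.30 = $3,039.70
Mar 7, 112 sold [FIFO — oldest first]: 16 @ $11.30 + 96 @ $9.55 = $1,097.60
Mar 10, 246 sold [FIFO — oldest first]: 31 @ $9.55 + 47 @ $8.35 + 80 @ $8.65 + 88 @ $8.80 = $2,154.90
Mar 13, 274 sold [FIFO — oldest first]: 250 @ $8.80 + 24 @ $12.95 = $2,510.80
Total COGS = $3,039.70 + $1,097.60 + $2,154.90 + $2,510.80 = $8,803.00
Ending inventory: 159 @ $12.95 = $2,059.05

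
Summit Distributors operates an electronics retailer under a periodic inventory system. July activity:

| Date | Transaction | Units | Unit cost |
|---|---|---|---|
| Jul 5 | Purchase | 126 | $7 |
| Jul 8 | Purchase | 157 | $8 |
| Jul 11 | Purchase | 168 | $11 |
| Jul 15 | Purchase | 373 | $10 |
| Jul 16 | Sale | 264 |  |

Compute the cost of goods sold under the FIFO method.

Jul 16, 264 sold [FIFO — oldest first]: 126 @ $7 + 138 @ $8 = $1,986
Ending inventory: 19 @ $8 + 168 @ $11 + 373 @ $10 = $5,730
Check: goods available $7,716 = COGS $1,986 + ending $5,730

COGS = $1,986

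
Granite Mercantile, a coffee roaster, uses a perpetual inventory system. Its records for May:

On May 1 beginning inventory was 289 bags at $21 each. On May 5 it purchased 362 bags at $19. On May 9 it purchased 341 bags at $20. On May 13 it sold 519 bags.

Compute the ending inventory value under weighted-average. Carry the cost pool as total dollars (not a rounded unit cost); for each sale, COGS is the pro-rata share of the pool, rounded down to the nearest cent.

Ending inventory = $9,425.20

After May 1: 289 on hand, pool $6,069.00 (≈ $21.0000 each)
After May 5: 651 on hand, pool $12,947.00 (≈ $19.8879 each)
After May 9: 992 on hand, pool $19,767.00 (≈ $19.9264 each)
May 13, sell 519: 519/992 × $19,767.00 → $10,341.80
Ending inventory (cost pool remaining) = $9,425.20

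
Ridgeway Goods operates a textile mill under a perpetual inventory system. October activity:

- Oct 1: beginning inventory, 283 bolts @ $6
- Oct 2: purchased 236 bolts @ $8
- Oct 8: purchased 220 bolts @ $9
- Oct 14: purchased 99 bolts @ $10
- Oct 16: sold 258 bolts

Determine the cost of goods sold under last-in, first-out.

Oct 16, 258 sold [LIFO — newest first]: 99 @ $10 + 159 @ $9 = $2,421
Ending inventory: 283 @ $6 + 236 @ $8 + 61 @ $9 = $4,135

COGS = $2,421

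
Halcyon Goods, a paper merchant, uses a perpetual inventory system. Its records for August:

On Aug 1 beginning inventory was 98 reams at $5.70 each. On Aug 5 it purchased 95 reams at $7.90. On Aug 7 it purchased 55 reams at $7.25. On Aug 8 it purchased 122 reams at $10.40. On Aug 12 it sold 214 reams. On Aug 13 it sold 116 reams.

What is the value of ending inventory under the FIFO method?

Aug 12, 214 sold [FIFO — oldest first]: 98 @ $5.70 + 95 @ $7.90 + 21 @ $7.25 = $1,461.35
Aug 13, 116 sold [FIFO — oldest first]: 34 @ $7.25 + 82 @ $10.40 = $1,099.30
Total COGS = $1,461.35 + $1,099.30 = $2,560.65
Ending inventory: 40 @ $10.40 = $416.00
Check: goods available $2,976.65 = COGS $2,560.65 + ending $416.00

Ending inventory = $416.00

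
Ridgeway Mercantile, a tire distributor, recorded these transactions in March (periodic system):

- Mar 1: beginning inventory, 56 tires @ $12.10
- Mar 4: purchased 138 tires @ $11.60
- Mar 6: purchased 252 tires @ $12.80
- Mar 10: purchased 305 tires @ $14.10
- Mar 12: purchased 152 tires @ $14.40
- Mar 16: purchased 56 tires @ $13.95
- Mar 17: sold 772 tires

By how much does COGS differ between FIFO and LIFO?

FIFO COGS: 56 @ $12.10 + 138 @ $11.60 + 252 @ $12.80 + 305 @ $14.10 + 21 @ $14.40 = $10,106.90
LIFO COGS: 56 @ $13.95 + 152 @ $14.40 + 305 @ $14.10 + 252 @ $12.80 + 7 @ $11.60 = $10,577.30
Difference = |$10,106.90 − $10,577.30| = $470.40

$470.40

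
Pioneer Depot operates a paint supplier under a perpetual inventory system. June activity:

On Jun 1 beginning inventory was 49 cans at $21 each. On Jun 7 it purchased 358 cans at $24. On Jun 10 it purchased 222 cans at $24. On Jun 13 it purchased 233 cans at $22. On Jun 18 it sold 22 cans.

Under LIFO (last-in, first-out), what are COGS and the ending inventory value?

COGS = $484; ending inventory = $19,591

Jun 18, 22 sold [LIFO — newest first]: 22 @ $22 = $484
Ending inventory: 49 @ $21 + 358 @ $24 + 222 @ $24 + 211 @ $22 = $19,591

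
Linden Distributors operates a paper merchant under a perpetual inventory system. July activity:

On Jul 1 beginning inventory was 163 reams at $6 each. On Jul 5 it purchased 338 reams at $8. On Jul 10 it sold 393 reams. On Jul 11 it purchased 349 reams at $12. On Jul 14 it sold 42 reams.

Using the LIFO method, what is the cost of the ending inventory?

Jul 10, 393 sold [LIFO — newest first]: 338 @ $8 + 55 @ $6 = $3,034
Jul 14, 42 sold [LIFO — newest first]: 42 @ $12 = $504
Total COGS = $3,034 + $504 = $3,538
Ending inventory: 108 @ $6 + 307 @ $12 = $4,332

Ending inventory = $4,332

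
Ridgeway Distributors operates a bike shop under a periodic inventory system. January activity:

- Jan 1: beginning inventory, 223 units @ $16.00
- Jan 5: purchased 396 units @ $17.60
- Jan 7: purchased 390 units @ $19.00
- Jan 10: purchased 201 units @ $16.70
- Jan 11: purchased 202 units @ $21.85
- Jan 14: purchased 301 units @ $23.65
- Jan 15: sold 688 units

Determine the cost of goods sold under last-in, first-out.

COGS = $14,621.85

Jan 15, 688 sold [LIFO — newest first]: 301 @ $23.65 + 202 @ $21.85 + 185 @ $16.70 = $14,621.85
Ending inventory: 223 @ $16.00 + 396 @ $17.60 + 390 @ $19.00 + 16 @ $16.70 = $18,214.80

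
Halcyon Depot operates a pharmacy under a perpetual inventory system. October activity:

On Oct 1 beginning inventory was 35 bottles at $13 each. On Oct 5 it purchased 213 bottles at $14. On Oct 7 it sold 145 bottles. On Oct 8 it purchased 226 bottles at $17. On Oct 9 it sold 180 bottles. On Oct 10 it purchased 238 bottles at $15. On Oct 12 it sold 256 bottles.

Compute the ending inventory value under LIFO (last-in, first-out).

Ending inventory = $1,883

Oct 7, 145 sold [LIFO — newest first]: 145 @ $14 = $2,030
Oct 9, 180 sold [LIFO — newest first]: 180 @ $17 = $3,060
Oct 12, 256 sold [LIFO — newest first]: 238 @ $15 + 18 @ $17 = $3,876
Total COGS = $2,030 + $3,060 + $3,876 = $8,966
Ending inventory: 35 @ $13 + 68 @ $14 + 28 @ $17 = $1,883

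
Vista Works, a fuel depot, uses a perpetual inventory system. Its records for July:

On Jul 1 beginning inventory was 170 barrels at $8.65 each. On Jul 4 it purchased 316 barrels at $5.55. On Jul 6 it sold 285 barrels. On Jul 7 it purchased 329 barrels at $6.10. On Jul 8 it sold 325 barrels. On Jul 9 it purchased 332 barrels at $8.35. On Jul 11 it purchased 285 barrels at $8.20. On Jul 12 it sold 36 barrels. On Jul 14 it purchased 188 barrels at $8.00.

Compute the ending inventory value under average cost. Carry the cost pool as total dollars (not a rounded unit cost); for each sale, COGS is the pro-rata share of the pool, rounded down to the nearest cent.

Ending inventory = $7,624.91

After Jul 1: 170 on hand, pool $1,470.50 (≈ $8.6500 each)
After Jul 4: 486 on hand, pool $3,224.30 (≈ $6.6344 each)
Jul 6, sell 285: 285/486 × $3,224.30 → $1,890.79
After Jul 7: 530 on hand, pool $3,340.41 (≈ $6.3027 each)
Jul 8, sell 325: 325/530 × $3,340.41 → $2,048.36
After Jul 9: 537 on hand, pool $4,064.25 (≈ $7.5684 each)
After Jul 11: 822 on hand, pool $6,401.25 (≈ $7.7874 each)
Jul 12, sell 36: 36/822 × $6,401.25 → $280.34
After Jul 14: 974 on hand, pool $7,624.91 (≈ $7.8284 each)
Total COGS = $1,890.79 + $2,048.36 + $280.34 = $4,219.49
Ending inventory (cost pool remaining) = $7,624.91
Check: goods available $11,844.40 = COGS $4,219.49 + ending $7,624.91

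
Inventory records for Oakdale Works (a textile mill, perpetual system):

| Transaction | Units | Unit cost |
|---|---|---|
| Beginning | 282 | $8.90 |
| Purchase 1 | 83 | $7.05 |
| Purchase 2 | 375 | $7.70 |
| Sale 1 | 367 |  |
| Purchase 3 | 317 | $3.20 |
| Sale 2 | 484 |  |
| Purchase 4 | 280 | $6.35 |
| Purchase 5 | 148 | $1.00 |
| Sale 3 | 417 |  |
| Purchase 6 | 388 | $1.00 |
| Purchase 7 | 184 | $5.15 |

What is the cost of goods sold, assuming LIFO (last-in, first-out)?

Sale 1 (367) [LIFO — newest first]: 367 @ $7.70 = $2,825.90
Sale 2 (484) [LIFO — newest first]: 317 @ $3.20 + 8 @ $7.70 + 83 @ $7.05 + 76 @ $8.90 = $2,337.55
Sale 3 (417) [LIFO — newest first]: 148 @ $1.00 + 269 @ $6.35 = $1,856.15
Total COGS = $2,825.90 + $2,337.55 + $1,856.15 = $7,019.60
Ending inventory: 206 @ $8.90 + 11 @ $6.35 + 388 @ $1.00 + 184 @ $5.15 = $3,238.85

COGS = $7,019.60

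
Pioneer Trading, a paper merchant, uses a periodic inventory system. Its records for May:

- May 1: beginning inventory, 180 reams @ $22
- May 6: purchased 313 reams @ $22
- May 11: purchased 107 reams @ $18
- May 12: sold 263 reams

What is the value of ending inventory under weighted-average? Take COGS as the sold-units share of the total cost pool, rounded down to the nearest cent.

Ending inventory = $7,173.61

May 12, sell 263: 263/600 × $12,772.00 → $5,598.39
Ending inventory (cost pool remaining) = $7,173.61
Check: goods available $12,772.00 = COGS $5,598.39 + ending $7,173.61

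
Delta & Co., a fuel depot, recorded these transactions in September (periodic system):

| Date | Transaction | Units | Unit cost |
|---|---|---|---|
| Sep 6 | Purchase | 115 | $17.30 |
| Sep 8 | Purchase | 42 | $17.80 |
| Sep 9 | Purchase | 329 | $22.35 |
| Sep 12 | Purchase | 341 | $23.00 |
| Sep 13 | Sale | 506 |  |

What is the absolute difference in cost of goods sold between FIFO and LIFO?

$980.50

FIFO COGS: 115 @ $17.30 + 42 @ $17.80 + 329 @ $22.35 + 20 @ $23.00 = $10,550.25
LIFO COGS: 341 @ $23.00 + 165 @ $22.35 = $11,530.75
Difference = |$10,550.25 − $11,530.75| = $980.50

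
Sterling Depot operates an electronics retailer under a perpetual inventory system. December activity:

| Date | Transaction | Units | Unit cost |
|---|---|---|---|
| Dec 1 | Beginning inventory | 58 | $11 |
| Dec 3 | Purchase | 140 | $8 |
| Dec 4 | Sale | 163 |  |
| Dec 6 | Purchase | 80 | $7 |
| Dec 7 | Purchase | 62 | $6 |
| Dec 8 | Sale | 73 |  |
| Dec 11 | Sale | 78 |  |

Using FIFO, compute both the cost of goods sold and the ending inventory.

COGS = $2,534; ending inventory = $156

Dec 4, 163 sold [FIFO — oldest first]: 58 @ $11 + 105 @ $8 = $1,478
Dec 8, 73 sold [FIFO — oldest first]: 35 @ $8 + 38 @ $7 = $546
Dec 11, 78 sold [FIFO — oldest first]: 42 @ $7 + 36 @ $6 = $510
Total COGS = $1,478 + $546 + $510 = $2,534
Ending inventory: 26 @ $6 = $156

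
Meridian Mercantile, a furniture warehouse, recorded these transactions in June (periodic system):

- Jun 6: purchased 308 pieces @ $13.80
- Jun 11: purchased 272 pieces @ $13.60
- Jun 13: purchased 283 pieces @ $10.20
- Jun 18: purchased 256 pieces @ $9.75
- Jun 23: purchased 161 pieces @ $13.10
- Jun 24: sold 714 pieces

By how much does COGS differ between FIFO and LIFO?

$1,634.30

FIFO COGS: 308 @ $13.80 + 272 @ $13.60 + 134 @ $10.20 = $9,316.40
LIFO COGS: 161 @ $13.10 + 256 @ $9.75 + 283 @ $10.20 + 14 @ $13.60 = $7,682.10
Difference = |$9,316.40 − $7,682.10| = $1,634.30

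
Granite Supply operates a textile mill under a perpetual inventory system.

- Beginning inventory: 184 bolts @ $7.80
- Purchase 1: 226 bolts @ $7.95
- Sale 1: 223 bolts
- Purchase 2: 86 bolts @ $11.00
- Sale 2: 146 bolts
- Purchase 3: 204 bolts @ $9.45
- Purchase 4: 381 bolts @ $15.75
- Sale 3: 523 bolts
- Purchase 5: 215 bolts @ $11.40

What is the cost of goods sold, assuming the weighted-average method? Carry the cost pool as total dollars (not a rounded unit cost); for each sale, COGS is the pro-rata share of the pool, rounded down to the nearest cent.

After Beginning: 184 on hand, pool $1,435.20 (≈ $7.8000 each)
After Purchase 1: 410 on hand, pool $3,231.90 (≈ $7.8827 each)
Sale 1, sell 223: 223/410 × $3,231.90 → $1,757.83
After Purchase 2: 273 on hand, pool $2,420.07 (≈ $8.8647 each)
Sale 2, sell 146: 146/273 × $2,420.07 → $1,294.24
After Purchase 3: 331 on hand, pool $3,053.63 (≈ $9.2255 each)
After Purchase 4: 712 on hand, pool $9,054.38 (≈ $12.7168 each)
Sale 3, sell 523: 523/712 × $9,054.38 → $6,650.89
After Purchase 5: 404 on hand, pool $4,854.49 (≈ $12.0161 each)
Total COGS = $1,757.83 + $1,294.24 + $6,650.89 = $9,702.96
Ending inventory (cost pool remaining) = $4,854.49

COGS = $9,702.96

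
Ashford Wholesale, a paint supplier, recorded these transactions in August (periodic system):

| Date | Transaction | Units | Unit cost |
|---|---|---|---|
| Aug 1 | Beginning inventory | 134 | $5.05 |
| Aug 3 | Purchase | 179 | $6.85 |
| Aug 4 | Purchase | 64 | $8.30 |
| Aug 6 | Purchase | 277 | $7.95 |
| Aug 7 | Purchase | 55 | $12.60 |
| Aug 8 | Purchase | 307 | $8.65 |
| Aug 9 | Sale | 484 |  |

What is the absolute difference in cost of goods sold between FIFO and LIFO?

FIFO COGS: 134 @ $5.05 + 179 @ $6.85 + 64 @ $8.30 + 107 @ $7.95 = $3,284.70
LIFO COGS: 307 @ $8.65 + 55 @ $12.60 + 122 @ $7.95 = $4,318.45
Difference = |$3,284.70 − $4,318.45| = $1,033.75

$1,033.75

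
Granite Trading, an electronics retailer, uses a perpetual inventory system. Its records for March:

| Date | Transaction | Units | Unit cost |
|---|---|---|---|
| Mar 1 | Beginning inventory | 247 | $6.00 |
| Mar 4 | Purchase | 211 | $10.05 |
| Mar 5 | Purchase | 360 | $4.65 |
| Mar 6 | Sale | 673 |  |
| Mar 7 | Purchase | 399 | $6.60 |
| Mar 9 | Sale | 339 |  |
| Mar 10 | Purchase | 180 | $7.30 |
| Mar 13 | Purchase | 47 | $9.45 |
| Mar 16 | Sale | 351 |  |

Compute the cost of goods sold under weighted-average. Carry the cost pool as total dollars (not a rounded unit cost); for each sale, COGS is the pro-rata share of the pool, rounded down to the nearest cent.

After Mar 1: 247 on hand, pool $1,482.00 (≈ $6.0000 each)
After Mar 4: 458 on hand, pool $3,602.55 (≈ $7.8658 each)
After Mar 5: 818 on hand, pool $5,276.55 (≈ $6.4506 each)
Mar 6, sell 673: 673/818 × $5,276.55 → $4,341.22
After Mar 7: 544 on hand, pool $3,568.73 (≈ $6.5602 each)
Mar 9, sell 339: 339/544 × $3,568.73 → $2,223.89
After Mar 10: 385 on hand, pool $2,658.84 (≈ $6.9061 each)
After Mar 13: 432 on hand, pool $3,102.99 (≈ $7.1828 each)
Mar 16, sell 351: 351/432 × $3,102.99 → $2,521.17
Total COGS = $4,341.22 + $2,223.89 + $2,521.17 = $9,086.28
Ending inventory (cost pool remaining) = $581.82
Check: goods available $9,668.10 = COGS $9,086.28 + ending $581.82

COGS = $9,086.28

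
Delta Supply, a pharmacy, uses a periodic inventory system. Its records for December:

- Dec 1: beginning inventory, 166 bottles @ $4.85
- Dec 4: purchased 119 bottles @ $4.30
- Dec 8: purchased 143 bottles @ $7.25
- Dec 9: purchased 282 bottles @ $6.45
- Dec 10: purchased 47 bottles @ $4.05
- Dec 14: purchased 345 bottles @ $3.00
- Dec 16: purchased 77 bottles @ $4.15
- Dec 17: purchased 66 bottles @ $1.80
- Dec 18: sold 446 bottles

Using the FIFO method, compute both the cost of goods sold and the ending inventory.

COGS = $2,469.65; ending inventory = $3,366.50

Dec 18, 446 sold [FIFO — oldest first]: 166 @ $4.85 + 119 @ $4.30 + 143 @ $7.25 + 18 @ $6.45 = $2,469.65
Ending inventory: 264 @ $6.45 + 47 @ $4.05 + 345 @ $3.00 + 77 @ $4.15 + 66 @ $1.80 = $3,366.50
Check: goods available $5,836.15 = COGS $2,469.65 + ending $3,366.50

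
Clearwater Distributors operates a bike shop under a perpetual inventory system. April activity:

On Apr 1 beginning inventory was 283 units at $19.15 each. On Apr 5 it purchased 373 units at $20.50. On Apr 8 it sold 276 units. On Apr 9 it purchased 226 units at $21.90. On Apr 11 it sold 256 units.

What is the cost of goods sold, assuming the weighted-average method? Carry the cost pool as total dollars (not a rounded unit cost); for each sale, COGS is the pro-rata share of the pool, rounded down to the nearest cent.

After Apr 1: 283 on hand, pool $5,419.45 (≈ $19.1500 each)
After Apr 5: 656 on hand, pool $13,065.95 (≈ $19.9176 each)
Apr 8, sell 276: 276/656 × $13,065.95 → $5,497.25
After Apr 9: 606 on hand, pool $12,518.10 (≈ $20.6569 each)
Apr 11, sell 256: 256/606 × $12,518.10 → $5,288.17
Total COGS = $5,497.25 + $5,288.17 = $10,785.42
Ending inventory (cost pool remaining) = $7,229.93
Check: goods available $18,015.35 = COGS $10,785.42 + ending $7,229.93

COGS = $10,785.42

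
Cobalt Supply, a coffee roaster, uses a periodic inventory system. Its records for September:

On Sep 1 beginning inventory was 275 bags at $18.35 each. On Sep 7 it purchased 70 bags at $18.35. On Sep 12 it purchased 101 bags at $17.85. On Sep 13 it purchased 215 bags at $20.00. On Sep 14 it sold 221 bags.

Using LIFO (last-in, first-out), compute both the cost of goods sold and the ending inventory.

Sep 14, 221 sold [LIFO — newest first]: 215 @ $20.00 + 6 @ $17.85 = $4,407.10
Ending inventory: 275 @ $18.35 + 70 @ $18.35 + 95 @ $17.85 = $8,026.50
Check: goods available $12,433.60 = COGS $4,407.10 + ending $8,026.50

COGS = $4,407.10; ending inventory = $8,026.50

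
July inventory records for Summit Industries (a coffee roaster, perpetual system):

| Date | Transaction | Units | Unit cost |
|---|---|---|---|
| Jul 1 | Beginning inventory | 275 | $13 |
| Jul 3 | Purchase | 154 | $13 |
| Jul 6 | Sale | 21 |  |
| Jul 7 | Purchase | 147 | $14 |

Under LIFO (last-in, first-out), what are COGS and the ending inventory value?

Jul 6, 21 sold [LIFO — newest first]: 21 @ $13 = $273
Ending inventory: 275 @ $13 + 133 @ $13 + 147 @ $14 = $7,362
Check: goods available $7,635 = COGS $273 + ending $7,362

COGS = $273; ending inventory = $7,362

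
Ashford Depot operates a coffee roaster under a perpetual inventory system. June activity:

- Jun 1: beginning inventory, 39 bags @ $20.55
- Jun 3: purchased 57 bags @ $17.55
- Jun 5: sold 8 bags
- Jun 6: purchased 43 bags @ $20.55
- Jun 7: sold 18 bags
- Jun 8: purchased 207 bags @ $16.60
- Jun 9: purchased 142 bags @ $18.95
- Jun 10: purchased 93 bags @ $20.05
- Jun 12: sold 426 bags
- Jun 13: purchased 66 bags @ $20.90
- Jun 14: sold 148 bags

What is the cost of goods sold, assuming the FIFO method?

Jun 5, 8 sold [FIFO — oldest first]: 8 @ $20.55 = $164.40
Jun 7, 18 sold [FIFO — oldest first]: 18 @ $20.55 = $369.90
Jun 12, 426 sold [FIFO — oldest first]: 13 @ $20.55 + 57 @ $17.55 + 43 @ $20.55 + 207 @ $16.60 + 106 @ $18.95 = $7,596.05
Jun 14, 148 sold [FIFO — oldest first]: 36 @ $18.95 + 93 @ $20.05 + 19 @ $20.90 = $2,943.95
Total COGS = $164.40 + $369.90 + $7,596.05 + $2,943.95 = $11,074.30
Ending inventory: 47 @ $20.90 = $982.30
Check: goods available $12,056.60 = COGS $11,074.30 + ending $982.30

COGS = $11,074.30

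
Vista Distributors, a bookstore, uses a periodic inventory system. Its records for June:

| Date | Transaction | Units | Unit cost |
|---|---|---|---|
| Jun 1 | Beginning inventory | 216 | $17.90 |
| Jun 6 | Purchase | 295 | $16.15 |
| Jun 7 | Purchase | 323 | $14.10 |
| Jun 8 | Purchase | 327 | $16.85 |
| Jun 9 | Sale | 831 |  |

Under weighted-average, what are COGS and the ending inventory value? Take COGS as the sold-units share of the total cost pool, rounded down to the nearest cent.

Jun 9, sell 831: 831/1161 × $18,694.90 → $13,381.10
Ending inventory (cost pool remaining) = $5,313.80

COGS = $13,381.10; ending inventory = $5,313.80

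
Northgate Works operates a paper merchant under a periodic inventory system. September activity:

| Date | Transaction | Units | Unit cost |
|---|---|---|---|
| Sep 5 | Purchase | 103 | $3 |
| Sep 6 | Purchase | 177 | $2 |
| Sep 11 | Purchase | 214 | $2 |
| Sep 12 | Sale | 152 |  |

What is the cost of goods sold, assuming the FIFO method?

COGS = $407

Sep 12, 152 sold [FIFO — oldest first]: 103 @ $3 + 49 @ $2 = $407
Ending inventory: 128 @ $2 + 214 @ $2 = $684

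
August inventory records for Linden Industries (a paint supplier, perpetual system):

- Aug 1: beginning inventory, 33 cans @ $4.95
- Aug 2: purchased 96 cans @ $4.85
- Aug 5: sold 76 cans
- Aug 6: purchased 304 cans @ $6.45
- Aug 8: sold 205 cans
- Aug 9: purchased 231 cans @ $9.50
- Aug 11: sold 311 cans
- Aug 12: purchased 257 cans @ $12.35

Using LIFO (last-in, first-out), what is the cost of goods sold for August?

COGS = $4,401.35

Aug 5, 76 sold [LIFO — newest first]: 76 @ $4.85 = $368.60
Aug 8, 205 sold [LIFO — newest first]: 205 @ $6.45 = $1,322.25
Aug 11, 311 sold [LIFO — newest first]: 231 @ $9.50 + 80 @ $6.45 = $2,710.50
Total COGS = $368.60 + $1,322.25 + $2,710.50 = $4,401.35
Ending inventory: 33 @ $4.95 + 20 @ $4.85 + 19 @ $6.45 + 257 @ $12.35 = $3,556.85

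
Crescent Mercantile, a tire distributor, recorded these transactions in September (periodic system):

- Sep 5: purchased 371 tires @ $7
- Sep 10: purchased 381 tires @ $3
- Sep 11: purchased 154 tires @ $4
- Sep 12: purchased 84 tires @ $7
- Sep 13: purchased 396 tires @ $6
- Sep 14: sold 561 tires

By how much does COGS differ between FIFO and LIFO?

FIFO COGS: 371 @ $7 + 190 @ $3 = $3,167
LIFO COGS: 396 @ $6 + 84 @ $7 + 81 @ $4 = $3,288
Difference = |$3,167 − $3,288| = $121

$121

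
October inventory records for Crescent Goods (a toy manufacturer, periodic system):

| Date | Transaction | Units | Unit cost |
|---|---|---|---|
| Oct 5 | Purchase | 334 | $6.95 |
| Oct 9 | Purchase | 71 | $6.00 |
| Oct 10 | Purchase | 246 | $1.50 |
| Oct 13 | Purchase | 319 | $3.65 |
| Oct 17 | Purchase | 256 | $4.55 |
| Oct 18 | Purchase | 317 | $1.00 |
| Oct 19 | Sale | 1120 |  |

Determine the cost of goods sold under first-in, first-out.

COGS = $4,963.15

Oct 19, 1120 sold [FIFO — oldest first]: 334 @ $6.95 + 71 @ $6.00 + 246 @ $1.50 + 319 @ $3.65 + 150 @ $4.55 = $4,963.15
Ending inventory: 106 @ $4.55 + 317 @ $1.00 = $799.30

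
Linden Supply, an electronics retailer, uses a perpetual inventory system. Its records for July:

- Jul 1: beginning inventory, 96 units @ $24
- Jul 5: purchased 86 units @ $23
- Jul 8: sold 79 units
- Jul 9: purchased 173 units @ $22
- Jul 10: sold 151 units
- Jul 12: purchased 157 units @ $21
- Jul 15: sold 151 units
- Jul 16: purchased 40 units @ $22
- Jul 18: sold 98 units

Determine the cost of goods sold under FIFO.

Jul 8, 79 sold [FIFO — oldest first]: 79 @ $24 = $1,896
Jul 10, 151 sold [FIFO — oldest first]: 17 @ $24 + 86 @ $23 + 48 @ $22 = $3,442
Jul 15, 151 sold [FIFO — oldest first]: 125 @ $22 + 26 @ $21 = $3,296
Jul 18, 98 sold [FIFO — oldest first]: 98 @ $21 = $2,058
Total COGS = $1,896 + $3,442 + $3,296 + $2,058 = $10,692
Ending inventory: 33 @ $21 + 40 @ $22 = $1,573

COGS = $10,692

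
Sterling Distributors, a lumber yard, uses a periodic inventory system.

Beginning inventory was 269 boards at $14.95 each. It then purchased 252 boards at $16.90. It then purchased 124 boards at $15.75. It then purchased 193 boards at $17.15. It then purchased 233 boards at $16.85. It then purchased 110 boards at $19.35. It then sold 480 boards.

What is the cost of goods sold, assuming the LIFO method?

COGS = $8,404.10

Sale 1 (480) [LIFO — newest first]: 110 @ $19.35 + 233 @ $16.85 + 137 @ $17.15 = $8,404.10
Ending inventory: 269 @ $14.95 + 252 @ $16.90 + 124 @ $15.75 + 56 @ $17.15 = $11,193.75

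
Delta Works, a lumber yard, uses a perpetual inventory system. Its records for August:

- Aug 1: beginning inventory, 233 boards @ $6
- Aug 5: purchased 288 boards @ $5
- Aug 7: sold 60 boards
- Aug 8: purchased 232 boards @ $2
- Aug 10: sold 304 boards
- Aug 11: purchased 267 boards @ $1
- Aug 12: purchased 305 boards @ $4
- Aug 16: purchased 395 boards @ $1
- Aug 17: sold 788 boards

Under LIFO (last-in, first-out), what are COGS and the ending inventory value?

COGS = $2,827; ending inventory = $2,357

Aug 7, 60 sold [LIFO — newest first]: 60 @ $5 = $300
Aug 10, 304 sold [LIFO — newest first]: 232 @ $2 + 72 @ $5 = $824
Aug 17, 788 sold [LIFO — newest first]: 395 @ $1 + 305 @ $4 + 88 @ $1 = $1,703
Total COGS = $300 + $824 + $1,703 = $2,827
Ending inventory: 233 @ $6 + 156 @ $5 + 179 @ $1 = $2,357
Check: goods available $5,184 = COGS $2,827 + ending $2,357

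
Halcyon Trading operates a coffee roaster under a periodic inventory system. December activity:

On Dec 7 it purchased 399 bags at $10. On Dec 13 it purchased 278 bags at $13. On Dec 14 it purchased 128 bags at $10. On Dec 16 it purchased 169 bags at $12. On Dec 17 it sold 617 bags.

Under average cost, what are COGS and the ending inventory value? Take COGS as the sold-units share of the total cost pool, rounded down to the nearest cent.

Dec 17, sell 617: 617/974 × $10,912.00 → $6,912.42
Ending inventory (cost pool remaining) = $3,999.58
Check: goods available $10,912.00 = COGS $6,912.42 + ending $3,999.58

COGS = $6,912.42; ending inventory = $3,999.58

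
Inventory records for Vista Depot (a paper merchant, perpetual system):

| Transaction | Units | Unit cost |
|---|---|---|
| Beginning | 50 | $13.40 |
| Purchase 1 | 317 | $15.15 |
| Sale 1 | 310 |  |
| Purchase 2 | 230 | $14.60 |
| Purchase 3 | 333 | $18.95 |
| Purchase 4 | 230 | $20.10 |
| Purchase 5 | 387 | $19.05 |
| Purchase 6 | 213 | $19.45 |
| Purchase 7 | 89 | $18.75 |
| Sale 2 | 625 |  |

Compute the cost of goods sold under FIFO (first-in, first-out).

Sale 1 (310) [FIFO — oldest first]: 50 @ $13.40 + 260 @ $15.15 = $4,609.00
Sale 2 (625) [FIFO — oldest first]: 57 @ $15.15 + 230 @ $14.60 + 333 @ $18.95 + 5 @ $20.10 = $10,632.40
Total COGS = $4,609.00 + $10,632.40 = $15,241.40
Ending inventory: 225 @ $20.10 + 387 @ $19.05 + 213 @ $19.45 + 89 @ $18.75 = $17,706.45

COGS = $15,241.40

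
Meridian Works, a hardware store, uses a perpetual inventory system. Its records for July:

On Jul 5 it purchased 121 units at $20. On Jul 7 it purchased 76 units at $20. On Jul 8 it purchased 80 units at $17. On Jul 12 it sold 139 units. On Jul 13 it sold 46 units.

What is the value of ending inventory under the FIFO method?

Ending inventory = $1,600

Jul 12, 139 sold [FIFO — oldest first]: 121 @ $20 + 18 @ $20 = $2,780
Jul 13, 46 sold [FIFO — oldest first]: 46 @ $20 = $920
Total COGS = $2,780 + $920 = $3,700
Ending inventory: 12 @ $20 + 80 @ $17 = $1,600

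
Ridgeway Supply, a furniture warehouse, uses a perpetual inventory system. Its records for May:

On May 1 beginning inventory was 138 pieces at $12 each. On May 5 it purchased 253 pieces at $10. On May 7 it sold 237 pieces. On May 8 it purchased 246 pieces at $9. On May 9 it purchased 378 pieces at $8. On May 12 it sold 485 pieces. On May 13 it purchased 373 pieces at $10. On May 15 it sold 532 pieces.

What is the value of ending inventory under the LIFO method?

May 7, 237 sold [LIFO — newest first]: 237 @ $10 = $2,370
May 12, 485 sold [LIFO — newest first]: 378 @ $8 + 107 @ $9 = $3,987
May 15, 532 sold [LIFO — newest first]: 373 @ $10 + 139 @ $9 + 16 @ $10 + 4 @ $12 = $5,189
Total COGS = $2,370 + $3,987 + $5,189 = $11,546
Ending inventory: 134 @ $12 = $1,608
Check: goods available $13,154 = COGS $11,546 + ending $1,608

Ending inventory = $1,608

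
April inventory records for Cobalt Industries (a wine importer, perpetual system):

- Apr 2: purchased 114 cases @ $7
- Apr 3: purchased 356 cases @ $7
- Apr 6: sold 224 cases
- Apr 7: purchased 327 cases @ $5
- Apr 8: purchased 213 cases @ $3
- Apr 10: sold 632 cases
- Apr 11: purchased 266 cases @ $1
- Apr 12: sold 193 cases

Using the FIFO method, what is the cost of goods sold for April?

COGS = $5,603

Apr 6, 224 sold [FIFO — oldest first]: 114 @ $7 + 110 @ $7 = $1,568
Apr 10, 632 sold [FIFO — oldest first]: 246 @ $7 + 327 @ $5 + 59 @ $3 = $3,534
Apr 12, 193 sold [FIFO — oldest first]: 154 @ $3 + 39 @ $1 = $501
Total COGS = $1,568 + $3,534 + $501 = $5,603
Ending inventory: 227 @ $1 = $227
Check: goods available $5,830 = COGS $5,603 + ending $227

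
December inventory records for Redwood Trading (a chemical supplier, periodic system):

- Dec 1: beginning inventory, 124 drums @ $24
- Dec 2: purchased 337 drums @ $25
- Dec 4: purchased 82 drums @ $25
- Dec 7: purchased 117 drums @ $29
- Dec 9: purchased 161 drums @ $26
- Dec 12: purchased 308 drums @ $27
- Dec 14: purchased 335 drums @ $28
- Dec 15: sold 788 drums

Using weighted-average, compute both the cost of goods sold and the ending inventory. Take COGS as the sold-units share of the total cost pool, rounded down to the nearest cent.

COGS = $20,844.32; ending inventory = $17,881.68

Dec 15, sell 788: 788/1464 × $38,726.00 → $20,844.32
Ending inventory (cost pool remaining) = $17,881.68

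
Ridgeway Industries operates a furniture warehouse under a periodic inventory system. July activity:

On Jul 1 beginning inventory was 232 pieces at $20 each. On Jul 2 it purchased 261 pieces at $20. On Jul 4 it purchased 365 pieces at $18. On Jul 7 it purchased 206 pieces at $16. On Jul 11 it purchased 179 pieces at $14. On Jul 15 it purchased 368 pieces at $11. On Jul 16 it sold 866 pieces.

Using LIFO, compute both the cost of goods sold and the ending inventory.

COGS = $11,884; ending inventory = $14,396

Jul 16, 866 sold [LIFO — newest first]: 368 @ $11 + 179 @ $14 + 206 @ $16 + 113 @ $18 = $11,884
Ending inventory: 232 @ $20 + 261 @ $20 + 252 @ $18 = $14,396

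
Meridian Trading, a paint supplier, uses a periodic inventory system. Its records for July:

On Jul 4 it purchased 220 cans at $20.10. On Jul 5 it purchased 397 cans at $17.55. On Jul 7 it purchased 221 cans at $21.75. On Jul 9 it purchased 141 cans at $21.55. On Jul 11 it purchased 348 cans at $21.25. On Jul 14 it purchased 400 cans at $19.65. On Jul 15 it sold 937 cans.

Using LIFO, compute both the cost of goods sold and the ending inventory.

Jul 15, 937 sold [LIFO — newest first]: 400 @ $19.65 + 348 @ $21.25 + 141 @ $21.55 + 48 @ $21.75 = $19,337.55
Ending inventory: 220 @ $20.10 + 397 @ $17.55 + 173 @ $21.75 = $15,152.10

COGS = $19,337.55; ending inventory = $15,152.10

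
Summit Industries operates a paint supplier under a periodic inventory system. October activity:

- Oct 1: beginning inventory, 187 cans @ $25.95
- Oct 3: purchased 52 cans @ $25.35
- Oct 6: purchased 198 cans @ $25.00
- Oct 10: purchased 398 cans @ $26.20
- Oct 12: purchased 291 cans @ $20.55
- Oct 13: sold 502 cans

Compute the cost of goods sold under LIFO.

COGS = $11,508.25

Oct 13, 502 sold [LIFO — newest first]: 291 @ $20.55 + 211 @ $26.20 = $11,508.25
Ending inventory: 187 @ $25.95 + 52 @ $25.35 + 198 @ $25.00 + 187 @ $26.20 = $16,020.25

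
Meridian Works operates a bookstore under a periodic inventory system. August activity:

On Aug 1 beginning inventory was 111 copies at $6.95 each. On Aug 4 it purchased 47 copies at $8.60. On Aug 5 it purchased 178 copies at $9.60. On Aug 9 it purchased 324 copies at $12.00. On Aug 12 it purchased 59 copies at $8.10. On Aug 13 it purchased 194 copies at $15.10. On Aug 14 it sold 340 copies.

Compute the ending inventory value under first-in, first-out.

Aug 14, 340 sold [FIFO — oldest first]: 111 @ $6.95 + 47 @ $8.60 + 178 @ $9.60 + 4 @ $12.00 = $2,932.45
Ending inventory: 320 @ $12.00 + 59 @ $8.10 + 194 @ $15.10 = $7,247.30
Check: goods available $10,179.75 = COGS $2,932.45 + ending $7,247.30

Ending inventory = $7,247.30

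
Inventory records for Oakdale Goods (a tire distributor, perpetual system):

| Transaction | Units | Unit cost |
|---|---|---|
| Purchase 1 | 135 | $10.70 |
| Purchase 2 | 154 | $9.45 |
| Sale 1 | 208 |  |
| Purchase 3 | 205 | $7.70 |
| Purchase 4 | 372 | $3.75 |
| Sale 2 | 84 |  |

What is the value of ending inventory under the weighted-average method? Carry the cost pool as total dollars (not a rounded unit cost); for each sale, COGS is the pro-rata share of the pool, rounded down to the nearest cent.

After Purchase 1: 135 on hand, pool $1,444.50 (≈ $10.7000 each)
After Purchase 2: 289 on hand, pool $2,899.80 (≈ $10.0339 each)
Sale 1, sell 208: 208/289 × $2,899.80 → $2,087.05
After Purchase 3: 286 on hand, pool $2,391.25 (≈ $8.3610 each)
After Purchase 4: 658 on hand, pool $3,786.25 (≈ $5.7542 each)
Sale 2, sell 84: 84/658 × $3,786.25 → $483.35
Total COGS = $2,087.05 + $483.35 = $2,570.40
Ending inventory (cost pool remaining) = $3,302.90

Ending inventory = $3,302.90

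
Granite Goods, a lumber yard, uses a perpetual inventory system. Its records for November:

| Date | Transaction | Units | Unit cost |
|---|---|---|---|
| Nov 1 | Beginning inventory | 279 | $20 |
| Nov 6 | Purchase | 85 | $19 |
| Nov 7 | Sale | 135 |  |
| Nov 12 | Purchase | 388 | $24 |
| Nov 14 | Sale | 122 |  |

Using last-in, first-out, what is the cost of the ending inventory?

Nov 7, 135 sold [LIFO — newest first]: 85 @ $19 + 50 @ $20 = $2,615
Nov 14, 122 sold [LIFO — newest first]: 122 @ $24 = $2,928
Total COGS = $2,615 + $2,928 = $5,543
Ending inventory: 229 @ $20 + 266 @ $24 = $10,964

Ending inventory = $10,964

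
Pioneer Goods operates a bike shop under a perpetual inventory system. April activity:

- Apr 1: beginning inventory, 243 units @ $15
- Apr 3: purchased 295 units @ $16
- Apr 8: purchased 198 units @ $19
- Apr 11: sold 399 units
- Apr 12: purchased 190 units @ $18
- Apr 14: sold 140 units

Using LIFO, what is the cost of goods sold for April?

Apr 11, 399 sold [LIFO — newest first]: 198 @ $19 + 201 @ $16 = $6,978
Apr 14, 140 sold [LIFO — newest first]: 140 @ $18 = $2,520
Total COGS = $6,978 + $2,520 = $9,498
Ending inventory: 243 @ $15 + 94 @ $16 + 50 @ $18 = $6,049

COGS = $9,498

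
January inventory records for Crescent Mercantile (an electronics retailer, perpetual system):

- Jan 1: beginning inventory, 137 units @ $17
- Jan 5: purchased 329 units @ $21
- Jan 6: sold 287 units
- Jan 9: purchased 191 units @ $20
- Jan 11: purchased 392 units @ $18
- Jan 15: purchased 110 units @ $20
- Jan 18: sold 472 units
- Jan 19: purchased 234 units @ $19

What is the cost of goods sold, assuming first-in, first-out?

COGS = $14,894

Jan 6, 287 sold [FIFO — oldest first]: 137 @ $17 + 150 @ $21 = $5,479
Jan 18, 472 sold [FIFO — oldest first]: 179 @ $21 + 191 @ $20 + 102 @ $18 = $9,415
Total COGS = $5,479 + $9,415 = $14,894
Ending inventory: 290 @ $18 + 110 @ $20 + 234 @ $19 = $11,866
Check: goods available $26,760 = COGS $14,894 + ending $11,866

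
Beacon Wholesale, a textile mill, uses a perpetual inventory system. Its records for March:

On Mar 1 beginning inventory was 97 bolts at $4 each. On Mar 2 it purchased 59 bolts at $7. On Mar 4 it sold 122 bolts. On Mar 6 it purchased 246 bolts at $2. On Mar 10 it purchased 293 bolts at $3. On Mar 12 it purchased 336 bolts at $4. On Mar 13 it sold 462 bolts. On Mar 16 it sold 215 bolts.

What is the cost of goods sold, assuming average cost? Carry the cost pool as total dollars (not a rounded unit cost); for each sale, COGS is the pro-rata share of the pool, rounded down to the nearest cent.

After Mar 1: 97 on hand, pool $388.00 (≈ $4.0000 each)
After Mar 2: 156 on hand, pool $801.00 (≈ $5.1346 each)
Mar 4, sell 122: 122/156 × $801.00 → $626.42
After Mar 6: 280 on hand, pool $666.58 (≈ $2.3806 each)
After Mar 10: 573 on hand, pool $1,545.58 (≈ $2.6973 each)
After Mar 12: 909 on hand, pool $2,889.58 (≈ $3.1789 each)
Mar 13, sell 462: 462/909 × $2,889.58 → $1,468.63
Mar 16, sell 215: 215/447 × $1,420.95 → $683.45
Total COGS = $626.42 + $1,468.63 + $683.45 = $2,778.50
Ending inventory (cost pool remaining) = $737.50

COGS = $2,778.50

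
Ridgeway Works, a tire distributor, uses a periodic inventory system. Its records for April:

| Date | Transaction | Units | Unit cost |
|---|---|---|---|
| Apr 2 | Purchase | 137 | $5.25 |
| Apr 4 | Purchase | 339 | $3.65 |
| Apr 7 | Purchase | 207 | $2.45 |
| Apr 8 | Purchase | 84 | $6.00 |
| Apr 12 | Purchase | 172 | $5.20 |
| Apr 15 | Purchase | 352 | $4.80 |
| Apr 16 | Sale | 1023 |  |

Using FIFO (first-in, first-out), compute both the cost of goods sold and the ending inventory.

COGS = $4,265.35; ending inventory = $1,286.40

Apr 16, 1023 sold [FIFO — oldest first]: 137 @ $5.25 + 339 @ $3.65 + 207 @ $2.45 + 84 @ $6.00 + 172 @ $5.20 + 84 @ $4.80 = $4,265.35
Ending inventory: 268 @ $4.80 = $1,286.40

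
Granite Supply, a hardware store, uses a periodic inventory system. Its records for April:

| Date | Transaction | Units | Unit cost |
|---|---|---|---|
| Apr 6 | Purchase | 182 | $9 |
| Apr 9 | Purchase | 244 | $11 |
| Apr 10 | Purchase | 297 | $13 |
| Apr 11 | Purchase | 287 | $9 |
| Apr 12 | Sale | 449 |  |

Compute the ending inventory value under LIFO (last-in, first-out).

Apr 12, 449 sold [LIFO — newest first]: 287 @ $9 + 162 @ $13 = $4,689
Ending inventory: 182 @ $9 + 244 @ $11 + 135 @ $13 = $6,077

Ending inventory = $6,077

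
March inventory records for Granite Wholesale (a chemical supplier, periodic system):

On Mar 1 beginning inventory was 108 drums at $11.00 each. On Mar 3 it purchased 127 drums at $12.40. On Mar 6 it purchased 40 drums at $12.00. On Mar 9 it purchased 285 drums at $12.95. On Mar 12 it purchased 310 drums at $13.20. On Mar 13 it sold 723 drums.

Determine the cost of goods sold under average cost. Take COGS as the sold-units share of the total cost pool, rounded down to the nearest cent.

COGS = $9,162.61

Mar 13, sell 723: 723/870 × $11,025.55 → $9,162.61
Ending inventory (cost pool remaining) = $1,862.94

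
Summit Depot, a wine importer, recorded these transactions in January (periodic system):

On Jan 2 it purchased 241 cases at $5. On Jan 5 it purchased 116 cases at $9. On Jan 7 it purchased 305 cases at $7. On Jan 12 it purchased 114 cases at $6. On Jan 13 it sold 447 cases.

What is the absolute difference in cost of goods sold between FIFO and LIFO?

FIFO COGS: 241 @ $5 + 116 @ $9 + 90 @ $7 = $2,879
LIFO COGS: 114 @ $6 + 305 @ $7 + 28 @ $9 = $3,071
Difference = |$2,879 − $3,071| = $192

$192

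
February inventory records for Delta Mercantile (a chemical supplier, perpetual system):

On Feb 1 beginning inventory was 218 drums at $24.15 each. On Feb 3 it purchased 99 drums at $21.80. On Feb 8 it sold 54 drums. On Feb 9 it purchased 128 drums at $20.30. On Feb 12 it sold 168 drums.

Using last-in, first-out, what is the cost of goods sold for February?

Feb 8, 54 sold [LIFO — newest first]: 54 @ $21.80 = $1,177.20
Feb 12, 168 sold [LIFO — newest first]: 128 @ $20.30 + 40 @ $21.80 = $3,470.40
Total COGS = $1,177.20 + $3,470.40 = $4,647.60
Ending inventory: 218 @ $24.15 + 5 @ $21.80 = $5,373.70

COGS = $4,647.60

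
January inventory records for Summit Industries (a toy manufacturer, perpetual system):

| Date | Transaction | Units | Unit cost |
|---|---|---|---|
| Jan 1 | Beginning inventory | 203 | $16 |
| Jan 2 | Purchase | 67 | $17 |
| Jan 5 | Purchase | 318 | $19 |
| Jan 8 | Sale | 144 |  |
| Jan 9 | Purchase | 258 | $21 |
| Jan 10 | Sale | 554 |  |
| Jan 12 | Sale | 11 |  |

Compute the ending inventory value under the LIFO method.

Jan 8, 144 sold [LIFO — newest first]: 144 @ $19 = $2,736
Jan 10, 554 sold [LIFO — newest first]: 258 @ $21 + 174 @ $19 + 67 @ $17 + 55 @ $16 = $10,743
Jan 12, 11 sold [LIFO — newest first]: 11 @ $16 = $176
Total COGS = $2,736 + $10,743 + $176 = $13,655
Ending inventory: 137 @ $16 = $2,192

Ending inventory = $2,192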